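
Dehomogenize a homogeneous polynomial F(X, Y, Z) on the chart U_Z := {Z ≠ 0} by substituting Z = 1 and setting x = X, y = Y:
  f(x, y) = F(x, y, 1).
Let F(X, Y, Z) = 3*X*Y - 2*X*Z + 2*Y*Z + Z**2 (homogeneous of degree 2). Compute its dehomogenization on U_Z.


f(x, y) = 3*x*y - 2*x + 2*y + 1

On U_Z we set Z = 1. Each monomial c·X^i·Y^j·Z^k in F becomes c·x^i·y^j·1^k = c·x^i·y^j.
Substituting Z = 1: F(X, Y, 1) = 3*x*y - 2*x + 2*y + 1.
Note: deg(f) ≤ deg(F) = 2; strict inequality happens when F is divisible by Z (lost terms).


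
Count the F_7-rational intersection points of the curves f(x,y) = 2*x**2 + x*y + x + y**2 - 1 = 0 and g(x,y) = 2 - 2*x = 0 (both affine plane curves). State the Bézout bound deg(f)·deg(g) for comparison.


Common zeros: {(1, 3)}; count = 1; Bézout bound = 2.

deg(f) = 2, deg(g) = 1, so Bézout bound = 2.
Scan x ∈ F_7. For each x, list the y ∈ F_7 with f(x, y) ≡ 0 and those with g(x, y) ≡ 0 (mod 7); the common zeros in that column are the intersection.
  x = 0: f ≡ 0 at y ∈ {1, 6}; g ≡ 0 at y ∈ ∅; common: ∅.
  x = 1: f ≡ 0 at y ∈ {3}; g ≡ 0 at y ∈ {0, 1, 2, 3, 4, 5, 6}; common: {3}.
  x = 2: f ≡ 0 at y ∈ ∅; g ≡ 0 at y ∈ ∅; common: ∅.
  x = 3: f ≡ 0 at y ∈ ∅; g ≡ 0 at y ∈ ∅; common: ∅.
  x = 4: f ≡ 0 at y ∈ {0, 3}; g ≡ 0 at y ∈ ∅; common: ∅.
  x = 5: f ≡ 0 at y ∈ ∅; g ≡ 0 at y ∈ ∅; common: ∅.
  x = 6: f ≡ 0 at y ∈ {0, 1}; g ≡ 0 at y ∈ ∅; common: ∅.
Collecting: common zeros = {(1, 3)}, so the count is 1.
Comparison with the Bézout bound: 1 ≤ 2 = deg(f)·deg(g), as expected for curves with no common component (the affine F_7-count falls short of the bound because intersections may lie at infinity, over extension fields, or carry multiplicity).


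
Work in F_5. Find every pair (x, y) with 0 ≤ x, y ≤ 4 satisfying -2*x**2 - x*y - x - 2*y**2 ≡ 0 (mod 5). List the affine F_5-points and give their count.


Affine F_5-points: {(0, 0), (2, 0), (2, 4), (3, 2), (3, 4)}; count = 5.

For each of the 25 pairs (x, y) ∈ F_5², evaluate f(x, y) mod 5. Record the zeros.
  x = 0: [0↦0, 1↦3, 2↦2, 3↦2, 4↦3]  zeros at y ∈ {0}
  x = 1: [0↦2, 1↦4, 2↦2, 3↦1, 4↦1]  zeros at y ∈ ∅
  x = 2: [0↦0, 1↦1, 2↦3, 3↦1, 4↦0]  zeros at y ∈ {0, 4}
  x = 3: [0↦4, 1↦4, 2↦0, 3↦2, 4↦0]  zeros at y ∈ {2, 4}
  x = 4: [0↦4, 1↦3, 2↦3, 3↦4, 4↦1]  zeros at y ∈ ∅
Collecting zeros: affine points = {(0, 0), (2, 0), (2, 4), (3, 2), (3, 4)}.
Total count |C(F_5)_aff| = 5.


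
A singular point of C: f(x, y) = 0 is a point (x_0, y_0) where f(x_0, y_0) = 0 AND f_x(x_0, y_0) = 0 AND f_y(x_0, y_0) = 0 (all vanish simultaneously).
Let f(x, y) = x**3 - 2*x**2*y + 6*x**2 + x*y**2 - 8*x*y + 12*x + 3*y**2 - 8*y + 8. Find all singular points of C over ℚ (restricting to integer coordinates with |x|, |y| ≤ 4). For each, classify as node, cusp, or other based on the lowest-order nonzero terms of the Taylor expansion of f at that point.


Singular points: {(-2, 0)}; classification: cusp.

Compute partial derivatives:
  f_x = 3*x**2 - 4*x*y + 12*x + y**2 - 8*y + 12.
  f_y = -2*x**2 + 2*x*y - 8*x + 6*y - 8.
Scan x_0 ∈ {−4, ..., 4}. For each x_0, f_y(x_0, y) is a polynomial in y; find its integer roots y ∈ {−4, ..., 4}, then test f_x and f at those candidates.
  x = -4: f_y(-4, y) = -2*y - 8; vanishes at y ∈ {-4}. (-4, -4): f_x = -4 ≠ 0.
  x = -3: f_y(-3, y) = -2; no integer root y with |y| ≤ 4.
  x = -2: f_y(-2, y) = 2*y; vanishes at y ∈ {0}. (-2, 0): f_x = 0, f = 0 — SINGULAR.
  x = -1: f_y(-1, y) = 4*y - 2; no integer root y with |y| ≤ 4.
  x = 0: f_y(0, y) = 6*y - 8; no integer root y with |y| ≤ 4.
  x = 1: f_y(1, y) = 8*y - 18; no integer root y with |y| ≤ 4.
  x = 2: f_y(2, y) = 10*y - 32; no integer root y with |y| ≤ 4.
  x = 3: f_y(3, y) = 12*y - 50; no integer root y with |y| ≤ 4.
  x = 4: f_y(4, y) = 14*y - 72; no integer root y with |y| ≤ 4.
Only singular point on the grid: (-2, 0).
Classify: substitute x = -2 + u, y = 0 + v and expand: f = u**3 - 2*u**2*v + u*v**2 + v**2.
No constant or linear terms (consistent with a singular point). Quadratic part: v**2. Cubic part: u**3 - 2*u**2*v + u*v**2.
The quadratic part v**2 is a perfect square, so there is a single (double) tangent line v = 0, i.e. y = 0. Restricting the cubic part to that line (v = 0) leaves u**3 ≠ 0, so f is not divisible by v and the branch is v² ≈ -u**3 to lowest order — this is a cusp.
Classification: cusp.


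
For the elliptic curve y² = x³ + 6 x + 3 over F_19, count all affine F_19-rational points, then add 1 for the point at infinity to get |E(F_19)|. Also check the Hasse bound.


Affine points = {(2, 2), (2, 17), (5, 5), (5, 14), (9, 8), (9, 11), (12, 6), (12, 13), (13, 6), (13, 13), (14, 0)}; affine count = 11; |E(F_19)| = 12.

Discriminant check: Δ ∝ 4a³ + 27b² = 4·6³ + 27·3² = 4·216 + 27·9 ≡ 5 (mod 19). Nonzero ⇒ E is nonsingular.
For each x ∈ F_19, compute rhs = x³ + 6·x + 3 mod 19, then count y ∈ F_19 with y² ≡ rhs.
  x = 0: rhs = 3, matching y values: none (0 points).
  x = 1: rhs = 10, matching y values: none (0 points).
  x = 2: rhs = 4, matching y values: 2, 17 (2 points).
  x = 3: rhs = 10, matching y values: none (0 points).
  x = 4: rhs = 15, matching y values: none (0 points).
  x = 5: rhs = 6, matching y values: 5, 14 (2 points).
  x = 6: rhs = 8, matching y values: none (0 points).
  x = 7: rhs = 8, matching y values: none (0 points).
  x = 8: rhs = 12, matching y values: none (0 points).
  x = 9: rhs = 7, matching y values: 8, 11 (2 points).
  x = 10: rhs = 18, matching y values: none (0 points).
  x = 11: rhs = 13, matching y values: none (0 points).
  x = 12: rhs = 17, matching y values: 6, 13 (2 points).
  x = 13: rhs = 17, matching y values: 6, 13 (2 points).
  x = 14: rhs = 0, matching y values: 0 (1 points).
  x = 15: rhs = 10, matching y values: none (0 points).
  x = 16: rhs = 15, matching y values: none (0 points).
  x = 17: rhs = 2, matching y values: none (0 points).
  x = 18: rhs = 15, matching y values: none (0 points).
Total affine count: 11.
Full point count |E(F_19)| = 11 + 1 = 12.
Hasse bound: |12 − (19+1)| = |-8| = 8 ≤ 2√19 ≈ 8.7178 ✓.


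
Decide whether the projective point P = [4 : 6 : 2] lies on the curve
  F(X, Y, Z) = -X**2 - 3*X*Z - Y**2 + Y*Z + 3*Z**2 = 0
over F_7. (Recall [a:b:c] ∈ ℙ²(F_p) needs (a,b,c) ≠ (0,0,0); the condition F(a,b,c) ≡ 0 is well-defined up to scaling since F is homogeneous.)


F(4,6,2) ≡ 4 (mod 7); P is NOT on the curve.

Evaluate F(4, 6, 2) term-by-term (mod 7).
  -X**2 ↦ -1·16·1·1 = -16
  -3*X*Z ↦ -3·4·1·2 = -24
  -Y**2 ↦ -1·1·36·1 = -36
  Y*Z ↦ 1·1·6·2 = 12
  3*Z**2 ↦ 3·1·1·4 = 12
Sum: F(4, 6, 2) = (-16) + (-24) + (-36) + (12) + (12) = -52.
Reducing mod 7: -52 ≡ 4 (mod 7).
Since F(a, b, c) ≡ 4 ≠ 0 (mod 7), P does NOT lie on the curve.


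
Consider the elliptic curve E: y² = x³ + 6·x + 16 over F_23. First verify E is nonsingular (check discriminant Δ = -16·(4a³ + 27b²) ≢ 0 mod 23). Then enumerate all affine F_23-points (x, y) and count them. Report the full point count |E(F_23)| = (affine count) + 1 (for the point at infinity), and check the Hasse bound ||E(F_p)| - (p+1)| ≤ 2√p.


Affine points = {(0, 4), (0, 19), (1, 0), (2, 6), (2, 17), (4, 9), (4, 14), (8, 1), (8, 22), (10, 8), (10, 15), (15, 10), (15, 13), (22, 3), (22, 20)}; affine count = 15; |E(F_23)| = 16.

Discriminant check: Δ ∝ 4a³ + 27b² = 4·6³ + 27·16² = 4·216 + 27·256 ≡ 2 (mod 23). Nonzero ⇒ E is nonsingular.
For each x ∈ F_23, compute rhs = x³ + 6·x + 16 mod 23, then count y ∈ F_23 with y² ≡ rhs.
  x = 0: rhs = 16, matching y values: 4, 19 (2 points).
  x = 1: rhs = 0, matching y values: 0 (1 points).
  x = 2: rhs = 13, matching y values: 6, 17 (2 points).
  x = 3: rhs = 15, matching y values: none (0 points).
  x = 4: rhs = 12, matching y values: 9, 14 (2 points).
  x = 5: rhs = 10, matching y values: none (0 points).
  x = 6: rhs = 15, matching y values: none (0 points).
  x = 7: rhs = 10, matching y values: none (0 points).
  x = 8: rhs = 1, matching y values: 1, 22 (2 points).
  x = 9: rhs = 17, matching y values: none (0 points).
  x = 10: rhs = 18, matching y values: 8, 15 (2 points).
  x = 11: rhs = 10, matching y values: none (0 points).
  x = 12: rhs = 22, matching y values: none (0 points).
  x = 13: rhs = 14, matching y values: none (0 points).
  x = 14: rhs = 15, matching y values: none (0 points).
  x = 15: rhs = 8, matching y values: 10, 13 (2 points).
  x = 16: rhs = 22, matching y values: none (0 points).
  x = 17: rhs = 17, matching y values: none (0 points).
  x = 18: rhs = 22, matching y values: none (0 points).
  x = 19: rhs = 20, matching y values: none (0 points).
  x = 20: rhs = 17, matching y values: none (0 points).
  x = 21: rhs = 19, matching y values: none (0 points).
  x = 22: rhs = 9, matching y values: 3, 20 (2 points).
Total affine count: 15.
Full point count |E(F_23)| = 15 + 1 = 16.
Hasse bound: |16 − (23+1)| = |-8| = 8 ≤ 2√23 ≈ 9.5917 ✓.


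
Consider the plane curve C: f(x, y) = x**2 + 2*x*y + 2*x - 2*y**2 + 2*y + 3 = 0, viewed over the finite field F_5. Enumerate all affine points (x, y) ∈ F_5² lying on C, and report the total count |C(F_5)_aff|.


Affine F_5-points: {(1, 3), (1, 4), (2, 1), (2, 2), (4, 1), (4, 4)}; count = 6.

For each of the 25 pairs (x, y) ∈ F_5², evaluate f(x, y) mod 5. Record the zeros.
  x = 0: [0↦3, 1↦3, 2↦4, 3↦1, 4↦4]  zeros at y ∈ ∅
  x = 1: [0↦1, 1↦3, 2↦1, 3↦0, 4↦0]  zeros at y ∈ {3, 4}
  x = 2: [0↦1, 1↦0, 2↦0, 3↦1, 4↦3]  zeros at y ∈ {1, 2}
  x = 3: [0↦3, 1↦4, 2↦1, 3↦4, 4↦3]  zeros at y ∈ ∅
  x = 4: [0↦2, 1↦0, 2↦4, 3↦4, 4↦0]  zeros at y ∈ {1, 4}
Collecting zeros: affine points = {(1, 3), (1, 4), (2, 1), (2, 2), (4, 1), (4, 4)}.
Total count |C(F_5)_aff| = 6.


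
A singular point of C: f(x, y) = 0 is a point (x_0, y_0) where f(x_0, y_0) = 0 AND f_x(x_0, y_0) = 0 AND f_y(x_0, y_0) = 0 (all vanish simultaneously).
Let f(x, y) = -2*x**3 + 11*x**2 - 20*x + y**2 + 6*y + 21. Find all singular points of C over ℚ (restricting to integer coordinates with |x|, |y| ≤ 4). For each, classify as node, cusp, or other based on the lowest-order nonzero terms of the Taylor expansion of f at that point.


Singular points: {(2, -3)}; classification: node.

Compute partial derivatives:
  f_x = -6*x**2 + 22*x - 20.
  f_y = 2*y + 6.
Scan x_0 ∈ {−4, ..., 4}. For each x_0, f_y(x_0, y) is a polynomial in y; find its integer roots y ∈ {−4, ..., 4}, then test f_x and f at those candidates.
  x = -4: f_y(-4, y) = 2*y + 6; vanishes at y ∈ {-3}. (-4, -3): f_x = -204 ≠ 0.
  x = -3: f_y(-3, y) = 2*y + 6; vanishes at y ∈ {-3}. (-3, -3): f_x = -140 ≠ 0.
  x = -2: f_y(-2, y) = 2*y + 6; vanishes at y ∈ {-3}. (-2, -3): f_x = -88 ≠ 0.
  x = -1: f_y(-1, y) = 2*y + 6; vanishes at y ∈ {-3}. (-1, -3): f_x = -48 ≠ 0.
  x = 0: f_y(0, y) = 2*y + 6; vanishes at y ∈ {-3}. (0, -3): f_x = -20 ≠ 0.
  x = 1: f_y(1, y) = 2*y + 6; vanishes at y ∈ {-3}. (1, -3): f_x = -4 ≠ 0.
  x = 2: f_y(2, y) = 2*y + 6; vanishes at y ∈ {-3}. (2, -3): f_x = 0, f = 0 — SINGULAR.
  x = 3: f_y(3, y) = 2*y + 6; vanishes at y ∈ {-3}. (3, -3): f_x = -8 ≠ 0.
  x = 4: f_y(4, y) = 2*y + 6; vanishes at y ∈ {-3}. (4, -3): f_x = -28 ≠ 0.
Only singular point on the grid: (2, -3).
Classify: substitute x = 2 + u, y = -3 + v and expand: f = -2*u**3 - u**2 + v**2.
No constant or linear terms (consistent with a singular point). Quadratic part: -u**2 + v**2. Cubic part: -2*u**3.
The quadratic part v**2 - u**2 = (v − u)(v + u) splits into two distinct linear factors, so there are two distinct tangent lines y − -3 = ±(x − 2) — this is a node (ordinary double point).
Classification: node.


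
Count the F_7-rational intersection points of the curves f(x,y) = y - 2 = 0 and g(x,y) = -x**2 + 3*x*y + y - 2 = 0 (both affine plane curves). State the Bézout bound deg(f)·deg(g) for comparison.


Common zeros: {(0, 2), (6, 2)}; count = 2; Bézout bound = 2.

deg(f) = 1, deg(g) = 2, so Bézout bound = 2.
Scan x ∈ F_7. For each x, list the y ∈ F_7 with f(x, y) ≡ 0 and those with g(x, y) ≡ 0 (mod 7); the common zeros in that column are the intersection.
  x = 0: f ≡ 0 at y ∈ {2}; g ≡ 0 at y ∈ {2}; common: {2}.
  x = 1: f ≡ 0 at y ∈ {2}; g ≡ 0 at y ∈ {6}; common: ∅.
  x = 2: f ≡ 0 at y ∈ {2}; g ≡ 0 at y ∈ ∅; common: ∅.
  x = 3: f ≡ 0 at y ∈ {2}; g ≡ 0 at y ∈ {6}; common: ∅.
  x = 4: f ≡ 0 at y ∈ {2}; g ≡ 0 at y ∈ {3}; common: ∅.
  x = 5: f ≡ 0 at y ∈ {2}; g ≡ 0 at y ∈ {3}; common: ∅.
  x = 6: f ≡ 0 at y ∈ {2}; g ≡ 0 at y ∈ {2}; common: {2}.
Collecting: common zeros = {(0, 2), (6, 2)}, so the count is 2.
Comparison with the Bézout bound: 2 ≤ 2 = deg(f)·deg(g), as expected for curves with no common component (the bound is attained).


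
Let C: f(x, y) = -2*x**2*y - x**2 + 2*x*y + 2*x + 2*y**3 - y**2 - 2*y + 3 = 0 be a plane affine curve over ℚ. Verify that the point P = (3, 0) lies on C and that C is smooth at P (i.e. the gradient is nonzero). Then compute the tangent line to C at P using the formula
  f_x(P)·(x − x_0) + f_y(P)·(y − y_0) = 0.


Tangent line at P: -4*x - 14*y + 12 = 0.

Step 1: f(3, 0) = 0, so P lies on C.
Step 2: partial derivatives
  f_x(x, y) = -4*x*y - 2*x + 2*y + 2, f_y(x, y) = -2*x**2 + 2*x + 6*y**2 - 2*y - 2.
  f_x(P) = -4, f_y(P) = -14 (gradient nonzero, so P is smooth).
Step 3: tangent line at P: -4·(x − 3) + -14·(y − 0) = 0.
Expanding: -4*x - 14*y + 12 = 0.


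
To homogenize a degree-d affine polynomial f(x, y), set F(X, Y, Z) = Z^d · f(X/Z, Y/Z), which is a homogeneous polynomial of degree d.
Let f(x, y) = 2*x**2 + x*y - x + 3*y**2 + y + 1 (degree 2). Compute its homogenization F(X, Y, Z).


F(X, Y, Z) = 2*X**2 + X*Y - X*Z + 3*Y**2 + Y*Z + Z**2

deg(f) = 2.
Substitute x = X/Z, y = Y/Z into f, then multiply by Z^2.
  monomial 2·x^2·y^0 ↦ 2·X^2·Y^0·Z^0.
  monomial 1·x^1·y^1 ↦ 1·X^1·Y^1·Z^0.
  monomial -1·x^1·y^0 ↦ -1·X^1·Y^0·Z^1.
  monomial 3·x^0·y^2 ↦ 3·X^0·Y^2·Z^0.
  monomial 1·x^0·y^1 ↦ 1·X^0·Y^1·Z^1.
  monomial 1·x^0·y^0 ↦ 1·X^0·Y^0·Z^2.
Collecting: F(X, Y, Z) = 2*X**2 + X*Y - X*Z + 3*Y**2 + Y*Z + Z**2.


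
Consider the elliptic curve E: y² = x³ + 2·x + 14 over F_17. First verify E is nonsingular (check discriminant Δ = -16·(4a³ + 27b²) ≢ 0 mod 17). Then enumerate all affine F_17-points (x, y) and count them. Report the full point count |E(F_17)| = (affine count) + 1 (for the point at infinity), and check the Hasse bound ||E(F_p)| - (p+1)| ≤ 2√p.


Affine points = {(1, 0), (2, 3), (2, 14), (3, 8), (3, 9), (4, 1), (4, 16), (5, 8), (5, 9), (6, 2), (6, 15), (8, 7), (8, 10), (9, 8), (9, 9), (12, 7), (12, 10), (14, 7), (14, 10), (15, 6), (15, 11)}; affine count = 21; |E(F_17)| = 22.

Discriminant check: Δ ∝ 4a³ + 27b² = 4·2³ + 27·14² = 4·8 + 27·196 ≡ 3 (mod 17). Nonzero ⇒ E is nonsingular.
For each x ∈ F_17, compute rhs = x³ + 2·x + 14 mod 17, then count y ∈ F_17 with y² ≡ rhs.
  x = 0: rhs = 14, matching y values: none (0 points).
  x = 1: rhs = 0, matching y values: 0 (1 points).
  x = 2: rhs = 9, matching y values: 3, 14 (2 points).
  x = 3: rhs = 13, matching y values: 8, 9 (2 points).
  x = 4: rhs = 1, matching y values: 1, 16 (2 points).
  x = 5: rhs = 13, matching y values: 8, 9 (2 points).
  x = 6: rhs = 4, matching y values: 2, 15 (2 points).
  x = 7: rhs = 14, matching y values: none (0 points).
  x = 8: rhs = 15, matching y values: 7, 10 (2 points).
  x = 9: rhs = 13, matching y values: 8, 9 (2 points).
  x = 10: rhs = 14, matching y values: none (0 points).
  x = 11: rhs = 7, matching y values: none (0 points).
  x = 12: rhs = 15, matching y values: 7, 10 (2 points).
  x = 13: rhs = 10, matching y values: none (0 points).
  x = 14: rhs = 15, matching y values: 7, 10 (2 points).
  x = 15: rhs = 2, matching y values: 6, 11 (2 points).
  x = 16: rhs = 11, matching y values: none (0 points).
Total affine count: 21.
Full point count |E(F_17)| = 21 + 1 = 22.
Hasse bound: |22 − (17+1)| = |4| = 4 ≤ 2√17 ≈ 8.2462 ✓.


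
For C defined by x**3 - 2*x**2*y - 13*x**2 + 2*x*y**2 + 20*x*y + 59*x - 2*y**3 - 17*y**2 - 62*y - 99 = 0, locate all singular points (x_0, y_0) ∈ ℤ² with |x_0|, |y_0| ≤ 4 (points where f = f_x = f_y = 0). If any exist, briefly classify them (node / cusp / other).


Singular points: {(3, -2)}; classification: cusp.

Compute partial derivatives:
  f_x = 3*x**2 - 4*x*y - 26*x + 2*y**2 + 20*y + 59.
  f_y = -2*x**2 + 4*x*y + 20*x - 6*y**2 - 34*y - 62.
Scan x_0 ∈ {−4, ..., 4}. For each x_0, f_y(x_0, y) is a polynomial in y; find its integer roots y ∈ {−4, ..., 4}, then test f_x and f at those candidates.
  x = -4: f_y(-4, y) = -6*y**2 - 50*y - 174; no integer root y with |y| ≤ 4.
  x = -3: f_y(-3, y) = -6*y**2 - 46*y - 140; no integer root y with |y| ≤ 4.
  x = -2: f_y(-2, y) = -6*y**2 - 42*y - 110; no integer root y with |y| ≤ 4.
  x = -1: f_y(-1, y) = -6*y**2 - 38*y - 84; no integer root y with |y| ≤ 4.
  x = 0: f_y(0, y) = -6*y**2 - 34*y - 62; no integer root y with |y| ≤ 4.
  x = 1: f_y(1, y) = -6*y**2 - 30*y - 44; no integer root y with |y| ≤ 4.
  x = 2: f_y(2, y) = -6*y**2 - 26*y - 30; no integer root y with |y| ≤ 4.
  x = 3: f_y(3, y) = -6*y**2 - 22*y - 20; vanishes at y ∈ {-2}. (3, -2): f_x = 0, f = 0 — SINGULAR.
  x = 4: f_y(4, y) = -6*y**2 - 18*y - 14; no integer root y with |y| ≤ 4.
Only singular point on the grid: (3, -2).
Classify: substitute x = 3 + u, y = -2 + v and expand: f = u**3 - 2*u**2*v + 2*u*v**2 - 2*v**3 + v**2.
No constant or linear terms (consistent with a singular point). Quadratic part: v**2. Cubic part: u**3 - 2*u**2*v + 2*u*v**2 - 2*v**3.
The quadratic part v**2 is a perfect square, so there is a single (double) tangent line v = 0, i.e. y = -2. Restricting the cubic part to that line (v = 0) leaves u**3 ≠ 0, so f is not divisible by v and the branch is v² ≈ -u**3 to lowest order — this is a cusp.
Classification: cusp.


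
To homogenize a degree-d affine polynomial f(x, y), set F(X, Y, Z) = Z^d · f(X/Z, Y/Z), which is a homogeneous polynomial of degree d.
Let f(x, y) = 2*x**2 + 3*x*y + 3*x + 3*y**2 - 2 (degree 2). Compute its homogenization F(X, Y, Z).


F(X, Y, Z) = 2*X**2 + 3*X*Y + 3*X*Z + 3*Y**2 - 2*Z**2

deg(f) = 2.
Substitute x = X/Z, y = Y/Z into f, then multiply by Z^2.
  monomial 2·x^2·y^0 ↦ 2·X^2·Y^0·Z^0.
  monomial 3·x^1·y^1 ↦ 3·X^1·Y^1·Z^0.
  monomial 3·x^1·y^0 ↦ 3·X^1·Y^0·Z^1.
  monomial 3·x^0·y^2 ↦ 3·X^0·Y^2·Z^0.
  monomial -2·x^0·y^0 ↦ -2·X^0·Y^0·Z^2.
Collecting: F(X, Y, Z) = 2*X**2 + 3*X*Y + 3*X*Z + 3*Y**2 - 2*Z**2.


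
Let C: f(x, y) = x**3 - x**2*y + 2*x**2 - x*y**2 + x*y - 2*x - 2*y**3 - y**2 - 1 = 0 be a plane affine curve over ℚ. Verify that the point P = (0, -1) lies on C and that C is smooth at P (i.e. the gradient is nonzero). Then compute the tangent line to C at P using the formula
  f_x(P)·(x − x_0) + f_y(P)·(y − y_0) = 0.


Tangent line at P: -4*x - 4*y - 4 = 0.

Step 1: f(0, -1) = 0, so P lies on C.
Step 2: partial derivatives
  f_x(x, y) = 3*x**2 - 2*x*y + 4*x - y**2 + y - 2, f_y(x, y) = -x**2 - 2*x*y + x - 6*y**2 - 2*y.
  f_x(P) = -4, f_y(P) = -4 (gradient nonzero, so P is smooth).
Step 3: tangent line at P: -4·(x − 0) + -4·(y − -1) = 0.
Expanding: -4*x - 4*y - 4 = 0.


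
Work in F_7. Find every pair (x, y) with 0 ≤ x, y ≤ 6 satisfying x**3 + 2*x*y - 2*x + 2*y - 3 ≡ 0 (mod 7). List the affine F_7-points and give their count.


Affine F_7-points: {(0, 5), (1, 1), (2, 1), (3, 3), (4, 1), (5, 0)}; count = 6.

For each of the 49 pairs (x, y) ∈ F_7², evaluate f(x, y) mod 7. Record the zeros.
  x = 0: [0↦4, 1↦6, 2↦1, 3↦3, 4↦5, 5↦0, 6↦2]  zeros at y ∈ {5}
  x = 1: [0↦3, 1↦0, 2↦4, 3↦1, 4↦5, 5↦2, 6↦6]  zeros at y ∈ {1}
  x = 2: [0↦1, 1↦0, 2↦6, 3↦5, 4↦4, 5↦3, 6↦2]  zeros at y ∈ {1}
  x = 3: [0↦4, 1↦5, 2↦6, 3↦0, 4↦1, 5↦2, 6↦3]  zeros at y ∈ {3}
  x = 4: [0↦4, 1↦0, 2↦3, 3↦6, 4↦2, 5↦5, 6↦1]  zeros at y ∈ {1}
  x = 5: [0↦0, 1↦5, 2↦3, 3↦1, 4↦6, 5↦4, 6↦2]  zeros at y ∈ {0}
  x = 6: [0↦5, 1↦5, 2↦5, 3↦5, 4↦5, 5↦5, 6↦5]  zeros at y ∈ ∅
Collecting zeros: affine points = {(0, 5), (1, 1), (2, 1), (3, 3), (4, 1), (5, 0)}.
Total count |C(F_7)_aff| = 6.


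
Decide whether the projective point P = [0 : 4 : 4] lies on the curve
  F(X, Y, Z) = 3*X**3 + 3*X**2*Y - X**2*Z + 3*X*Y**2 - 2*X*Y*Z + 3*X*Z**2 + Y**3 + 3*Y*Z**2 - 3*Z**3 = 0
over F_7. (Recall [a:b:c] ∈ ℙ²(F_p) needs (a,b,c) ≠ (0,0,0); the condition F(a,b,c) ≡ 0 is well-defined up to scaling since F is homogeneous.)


F(0,4,4) ≡ 1 (mod 7); P is NOT on the curve.

Evaluate F(0, 4, 4) term-by-term (mod 7).
  3*X**3 ↦ 3·0·1·1 = 0
  3*X**2*Y ↦ 3·0·4·1 = 0
  -X**2*Z ↦ -1·0·1·4 = 0
  3*X*Y**2 ↦ 3·0·16·1 = 0
  -2*X*Y*Z ↦ -2·0·4·4 = 0
  3*X*Z**2 ↦ 3·0·1·16 = 0
  Y**3 ↦ 1·1·64·1 = 64
  3*Y*Z**2 ↦ 3·1·4·16 = 192
  -3*Z**3 ↦ -3·1·1·64 = -192
Sum: F(0, 4, 4) = (0) + (0) + (0) + (0) + (0) + (0) + (64) + (192) + (-192) = 64.
Reducing mod 7: 64 ≡ 1 (mod 7).
Since F(a, b, c) ≡ 1 ≠ 0 (mod 7), P does NOT lie on the curve.


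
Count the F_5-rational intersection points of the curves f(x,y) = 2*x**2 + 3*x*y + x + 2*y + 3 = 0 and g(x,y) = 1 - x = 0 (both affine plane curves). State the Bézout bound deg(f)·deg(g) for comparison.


Common zeros: ∅; count = 0; Bézout bound = 2.

deg(f) = 2, deg(g) = 1, so Bézout bound = 2.
Scan x ∈ F_5. For each x, list the y ∈ F_5 with f(x, y) ≡ 0 and those with g(x, y) ≡ 0 (mod 5); the common zeros in that column are the intersection.
  x = 0: f ≡ 0 at y ∈ {1}; g ≡ 0 at y ∈ ∅; common: ∅.
  x = 1: f ≡ 0 at y ∈ ∅; g ≡ 0 at y ∈ {0, 1, 2, 3, 4}; common: ∅.
  x = 2: f ≡ 0 at y ∈ {4}; g ≡ 0 at y ∈ ∅; common: ∅.
  x = 3: f ≡ 0 at y ∈ {1}; g ≡ 0 at y ∈ ∅; common: ∅.
  x = 4: f ≡ 0 at y ∈ {4}; g ≡ 0 at y ∈ ∅; common: ∅.
Collecting: common zeros = ∅, so the count is 0.
Comparison with the Bézout bound: 0 ≤ 2 = deg(f)·deg(g), as expected for curves with no common component (the affine F_5-count falls short of the bound because intersections may lie at infinity, over extension fields, or carry multiplicity).


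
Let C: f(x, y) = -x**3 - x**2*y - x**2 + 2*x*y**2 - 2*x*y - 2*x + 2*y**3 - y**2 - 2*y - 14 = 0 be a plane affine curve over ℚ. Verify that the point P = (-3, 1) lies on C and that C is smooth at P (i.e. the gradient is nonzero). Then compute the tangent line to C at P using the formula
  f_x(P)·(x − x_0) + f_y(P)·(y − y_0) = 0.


Tangent line at P: -17*x - 13*y - 38 = 0.

Step 1: f(-3, 1) = 0, so P lies on C.
Step 2: partial derivatives
  f_x(x, y) = -3*x**2 - 2*x*y - 2*x + 2*y**2 - 2*y - 2, f_y(x, y) = -x**2 + 4*x*y - 2*x + 6*y**2 - 2*y - 2.
  f_x(P) = -17, f_y(P) = -13 (gradient nonzero, so P is smooth).
Step 3: tangent line at P: -17·(x − -3) + -13·(y − 1) = 0.
Expanding: -17*x - 13*y - 38 = 0.


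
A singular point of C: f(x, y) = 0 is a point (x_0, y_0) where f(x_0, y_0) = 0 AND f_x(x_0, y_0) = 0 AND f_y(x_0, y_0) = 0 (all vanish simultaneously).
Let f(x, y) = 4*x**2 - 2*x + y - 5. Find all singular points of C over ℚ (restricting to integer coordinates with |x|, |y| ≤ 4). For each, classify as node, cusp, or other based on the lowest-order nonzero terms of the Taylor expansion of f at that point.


No singular points in the scanned grid; C is smooth there.

Compute partial derivatives:
  f_x = 8*x - 2.
  f_y = 1.
f_y = 1 is a nonzero constant, so f_y never vanishes: no point (x, y) can satisfy f = f_x = f_y = 0. In particular no (x, y) ∈ {−4, ..., 4}² is singular; the curve is smooth.


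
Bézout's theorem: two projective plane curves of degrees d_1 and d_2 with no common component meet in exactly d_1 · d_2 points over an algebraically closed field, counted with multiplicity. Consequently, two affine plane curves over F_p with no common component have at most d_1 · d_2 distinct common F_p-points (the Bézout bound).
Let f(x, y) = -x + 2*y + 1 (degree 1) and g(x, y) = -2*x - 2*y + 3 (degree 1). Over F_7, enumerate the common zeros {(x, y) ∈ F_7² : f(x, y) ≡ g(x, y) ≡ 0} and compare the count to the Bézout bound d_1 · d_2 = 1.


Common zeros: {(6, 6)}; count = 1; Bézout bound = 1.

deg(f) = 1, deg(g) = 1, so Bézout bound = 1.
Scan x ∈ F_7. For each x, list the y ∈ F_7 with f(x, y) ≡ 0 and those with g(x, y) ≡ 0 (mod 7); the common zeros in that column are the intersection.
  x = 0: f ≡ 0 at y ∈ {3}; g ≡ 0 at y ∈ {5}; common: ∅.
  x = 1: f ≡ 0 at y ∈ {0}; g ≡ 0 at y ∈ {4}; common: ∅.
  x = 2: f ≡ 0 at y ∈ {4}; g ≡ 0 at y ∈ {3}; common: ∅.
  x = 3: f ≡ 0 at y ∈ {1}; g ≡ 0 at y ∈ {2}; common: ∅.
  x = 4: f ≡ 0 at y ∈ {5}; g ≡ 0 at y ∈ {1}; common: ∅.
  x = 5: f ≡ 0 at y ∈ {2}; g ≡ 0 at y ∈ {0}; common: ∅.
  x = 6: f ≡ 0 at y ∈ {6}; g ≡ 0 at y ∈ {6}; common: {6}.
Collecting: common zeros = {(6, 6)}, so the count is 1.
Comparison with the Bézout bound: 1 ≤ 1 = deg(f)·deg(g), as expected for curves with no common component (the bound is attained).


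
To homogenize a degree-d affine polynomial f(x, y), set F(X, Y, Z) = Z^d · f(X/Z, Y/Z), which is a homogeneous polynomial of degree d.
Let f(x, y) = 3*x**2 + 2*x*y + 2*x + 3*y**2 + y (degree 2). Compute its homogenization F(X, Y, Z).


F(X, Y, Z) = 3*X**2 + 2*X*Y + 2*X*Z + 3*Y**2 + Y*Z

deg(f) = 2.
Substitute x = X/Z, y = Y/Z into f, then multiply by Z^2.
  monomial 3·x^2·y^0 ↦ 3·X^2·Y^0·Z^0.
  monomial 2·x^1·y^1 ↦ 2·X^1·Y^1·Z^0.
  monomial 2·x^1·y^0 ↦ 2·X^1·Y^0·Z^1.
  monomial 3·x^0·y^2 ↦ 3·X^0·Y^2·Z^0.
  monomial 1·x^0·y^1 ↦ 1·X^0·Y^1·Z^1.
Collecting: F(X, Y, Z) = 3*X**2 + 2*X*Y + 2*X*Z + 3*Y**2 + Y*Z.


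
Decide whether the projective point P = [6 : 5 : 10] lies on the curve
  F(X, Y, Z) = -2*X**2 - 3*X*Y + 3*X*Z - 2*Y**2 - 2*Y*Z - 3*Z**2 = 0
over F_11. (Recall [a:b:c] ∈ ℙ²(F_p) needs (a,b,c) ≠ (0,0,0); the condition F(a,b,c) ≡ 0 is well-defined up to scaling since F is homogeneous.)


F(6,5,10) ≡ 8 (mod 11); P is NOT on the curve.

Evaluate F(6, 5, 10) term-by-term (mod 11).
  -2*X**2 ↦ -2·36·1·1 = -72
  -3*X*Y ↦ -3·6·5·1 = -90
  3*X*Z ↦ 3·6·1·10 = 180
  -2*Y**2 ↦ -2·1·25·1 = -50
  -2*Y*Z ↦ -2·1·5·10 = -100
  -3*Z**2 ↦ -3·1·1·100 = -300
Sum: F(6, 5, 10) = (-72) + (-90) + (180) + (-50) + (-100) + (-300) = -432.
Reducing mod 11: -432 ≡ 8 (mod 11).
Since F(a, b, c) ≡ 8 ≠ 0 (mod 11), P does NOT lie on the curve.


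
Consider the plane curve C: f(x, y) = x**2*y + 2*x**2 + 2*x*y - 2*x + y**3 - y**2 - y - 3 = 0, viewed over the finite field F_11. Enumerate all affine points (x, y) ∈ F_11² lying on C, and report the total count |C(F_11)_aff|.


Affine F_11-points: {(2, 4), (4, 1), (7, 1), (7, 2), (7, 9), (8, 4), (9, 2)}; count = 7.

For each of the 121 pairs (x, y) ∈ F_11², evaluate f(x, y) mod 11. Record the zeros.
  x = 0: [0↦8, 1↦7, 2↦10, 3↦1, 4↦8, 5↦4, 6↦6, 7↦9, 8↦8, 9↦9, 10↦7]  zeros at y ∈ ∅
  x = 1: [0↦8, 1↦10, 2↦5, 3↦10, 4↦9, 5↦8, 6↦2, 7↦8, 8↦10, 9↦3, 10↦4]  zeros at y ∈ ∅
  x = 2: [0↦1, 1↦8, 2↦8, 3↦7, 4↦0, 5↦4, 6↦3, 7↦3, 8↦10, 9↦8, 10↦3]  zeros at y ∈ {4}
  x = 3: [0↦9, 1↦1, 2↦8, 3↦3, 4↦3, 5↦3, 6↦9, 7↦5, 8↦8, 9↦2, 10↦4]  zeros at y ∈ ∅
  x = 4: [0↦10, 1↦0, 2↦5, 3↦9, 4↦7, 5↦5, 6↦9, 7↦3, 8↦4, 9↦7, 10↦7]  zeros at y ∈ {1}
  x = 5: [0↦4, 1↦5, 2↦10, 3↦3, 4↦1, 5↦10, 6↦3, 7↦8, 8↦9, 9↦1, 10↦1]  zeros at y ∈ ∅
  x = 6: [0↦2, 1↦5, 2↦1, 3↦7, 4↦7, 5↦7, 6↦2, 7↦9, 8↦1, 9↦6, 10↦8]  zeros at y ∈ ∅
  x = 7: [0↦4, 1↦0, 2↦0, 3↦10, 4↦3, 5↦7, 6↦6, 7↦6, 8↦2, 9↦0, 10↦6]  zeros at y ∈ {1, 2, 9}
  x = 8: [0↦10, 1↦1, 2↦7, 3↦1, 4↦0, 5↦10, 6↦4, 7↦10, 8↦1, 9↦5, 10↦6]  zeros at y ∈ {4}
  x = 9: [0↦9, 1↦8, 2↦0, 3↦2, 4↦9, 5↦5, 6↦7, 7↦10, 8↦9, 9↦10, 10↦8]  zeros at y ∈ {2}
  x = 10: [0↦1, 1↦10, 2↦1, 3↦2, 4↦8, 5↦3, 6↦4, 7↦6, 8↦4, 9↦4, 10↦1]  zeros at y ∈ ∅
Collecting zeros: affine points = {(2, 4), (4, 1), (7, 1), (7, 2), (7, 9), (8, 4), (9, 2)}.
Total count |C(F_11)_aff| = 7.


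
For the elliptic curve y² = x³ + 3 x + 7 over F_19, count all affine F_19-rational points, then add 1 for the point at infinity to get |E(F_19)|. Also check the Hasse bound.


Affine points = {(0, 8), (0, 11), (1, 7), (1, 12), (3, 9), (3, 10), (4, 8), (4, 11), (8, 7), (8, 12), (10, 7), (10, 12), (12, 2), (12, 17), (13, 1), (13, 18), (14, 0), (15, 8), (15, 11), (16, 3), (16, 16)}; affine count = 21; |E(F_19)| = 22.

Discriminant check: Δ ∝ 4a³ + 27b² = 4·3³ + 27·7² = 4·27 + 27·49 ≡ 6 (mod 19). Nonzero ⇒ E is nonsingular.
For each x ∈ F_19, compute rhs = x³ + 3·x + 7 mod 19, then count y ∈ F_19 with y² ≡ rhs.
  x = 0: rhs = 7, matching y values: 8, 11 (2 points).
  x = 1: rhs = 11, matching y values: 7, 12 (2 points).
  x = 2: rhs = 2, matching y values: none (0 points).
  x = 3: rhs = 5, matching y values: 9, 10 (2 points).
  x = 4: rhs = 7, matching y values: 8, 11 (2 points).
  x = 5: rhs = 14, matching y values: none (0 points).
  x = 6: rhs = 13, matching y values: none (0 points).
  x = 7: rhs = 10, matching y values: none (0 points).
  x = 8: rhs = 11, matching y values: 7, 12 (2 points).
  x = 9: rhs = 3, matching y values: none (0 points).
  x = 10: rhs = 11, matching y values: 7, 12 (2 points).
  x = 11: rhs = 3, matching y values: none (0 points).
  x = 12: rhs = 4, matching y values: 2, 17 (2 points).
  x = 13: rhs = 1, matching y values: 1, 18 (2 points).
  x = 14: rhs = 0, matching y values: 0 (1 points).
  x = 15: rhs = 7, matching y values: 8, 11 (2 points).
  x = 16: rhs = 9, matching y values: 3, 16 (2 points).
  x = 17: rhs = 12, matching y values: none (0 points).
  x = 18: rhs = 3, matching y values: none (0 points).
Total affine count: 21.
Full point count |E(F_19)| = 21 + 1 = 22.
Hasse bound: |22 − (19+1)| = |2| = 2 ≤ 2√19 ≈ 8.7178 ✓.


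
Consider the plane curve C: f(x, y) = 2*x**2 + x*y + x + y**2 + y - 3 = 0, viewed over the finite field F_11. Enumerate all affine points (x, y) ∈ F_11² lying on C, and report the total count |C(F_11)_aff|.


Affine F_11-points: {(1, 0), (1, 9), (2, 1), (2, 7), (4, 0), (4, 6), (5, 7), (5, 9), (8, 1), (9, 6)}; count = 10.

For each of the 121 pairs (x, y) ∈ F_11², evaluate f(x, y) mod 11. Record the zeros.
  x = 0: [0↦8, 1↦10, 2↦3, 3↦9, 4↦6, 5↦5, 6↦6, 7↦9, 8↦3, 9↦10, 10↦8]  zeros at y ∈ ∅
  x = 1: [0↦0, 1↦3, 2↦8, 3↦4, 4↦2, 5↦2, 6↦4, 7↦8, 8↦3, 9↦0, 10↦10]  zeros at y ∈ {0, 9}
  x = 2: [0↦7, 1↦0, 2↦6, 3↦3, 4↦2, 5↦3, 6↦6, 7↦0, 8↦7, 9↦5, 10↦5]  zeros at y ∈ {1, 7}
  x = 3: [0↦7, 1↦1, 2↦8, 3↦6, 4↦6, 5↦8, 6↦1, 7↦7, 8↦4, 9↦3, 10↦4]  zeros at y ∈ ∅
  x = 4: [0↦0, 1↦6, 2↦3, 3↦2, 4↦3, 5↦6, 6↦0, 7↦7, 8↦5, 9↦5, 10↦7]  zeros at y ∈ {0, 6}
  x = 5: [0↦8, 1↦4, 2↦2, 3↦2, 4↦4, 5↦8, 6↦3, 7↦0, 8↦10, 9↦0, 10↦3]  zeros at y ∈ {7, 9}
  x = 6: [0↦9, 1↦6, 2↦5, 3↦6, 4↦9, 5↦3, 6↦10, 7↦8, 8↦8, 9↦10, 10↦3]  zeros at y ∈ ∅
  x = 7: [0↦3, 1↦1, 2↦1, 3↦3, 4↦7, 5↦2, 6↦10, 7↦9, 8↦10, 9↦2, 10↦7]  zeros at y ∈ ∅
  x = 8: [0↦1, 1↦0, 2↦1, 3↦4, 4↦9, 5↦5, 6↦3, 7↦3, 8↦5, 9↦9, 10↦4]  zeros at y ∈ {1}
  x = 9: [0↦3, 1↦3, 2↦5, 3↦9, 4↦4, 5↦1, 6↦0, 7↦1, 8↦4, 9↦9, 10↦5]  zeros at y ∈ {6}
  x = 10: [0↦9, 1↦10, 2↦2, 3↦7, 4↦3, 5↦1, 6↦1, 7↦3, 8↦7, 9↦2, 10↦10]  zeros at y ∈ ∅
Collecting zeros: affine points = {(1, 0), (1, 9), (2, 1), (2, 7), (4, 0), (4, 6), (5, 7), (5, 9), (8, 1), (9, 6)}.
Total count |C(F_11)_aff| = 10.


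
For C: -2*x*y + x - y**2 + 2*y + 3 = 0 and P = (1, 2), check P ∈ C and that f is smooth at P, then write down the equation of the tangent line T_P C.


Tangent line at P: -3*x - 4*y + 11 = 0.

Step 1: f(1, 2) = 0, so P lies on C.
Step 2: partial derivatives
  f_x(x, y) = 1 - 2*y, f_y(x, y) = -2*x - 2*y + 2.
  f_x(P) = -3, f_y(P) = -4 (gradient nonzero, so P is smooth).
Step 3: tangent line at P: -3·(x − 1) + -4·(y − 2) = 0.
Expanding: -3*x - 4*y + 11 = 0.


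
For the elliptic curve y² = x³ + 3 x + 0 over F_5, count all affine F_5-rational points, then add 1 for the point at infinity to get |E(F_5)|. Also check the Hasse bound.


Affine points = {(0, 0), (1, 2), (1, 3), (2, 2), (2, 3), (3, 1), (3, 4), (4, 1), (4, 4)}; affine count = 9; |E(F_5)| = 10.

Discriminant check: Δ ∝ 4a³ + 27b² = 4·3³ + 27·0² = 4·27 + 27·0 ≡ 3 (mod 5). Nonzero ⇒ E is nonsingular.
For each x ∈ F_5, compute rhs = x³ + 3·x + 0 mod 5, then count y ∈ F_5 with y² ≡ rhs.
  x = 0: rhs = 0, matching y values: 0 (1 points).
  x = 1: rhs = 4, matching y values: 2, 3 (2 points).
  x = 2: rhs = 4, matching y values: 2, 3 (2 points).
  x = 3: rhs = 1, matching y values: 1, 4 (2 points).
  x = 4: rhs = 1, matching y values: 1, 4 (2 points).
Total affine count: 9.
Full point count |E(F_5)| = 9 + 1 = 10.
Hasse bound: |10 − (5+1)| = |4| = 4 ≤ 2√5 ≈ 4.4721 ✓.


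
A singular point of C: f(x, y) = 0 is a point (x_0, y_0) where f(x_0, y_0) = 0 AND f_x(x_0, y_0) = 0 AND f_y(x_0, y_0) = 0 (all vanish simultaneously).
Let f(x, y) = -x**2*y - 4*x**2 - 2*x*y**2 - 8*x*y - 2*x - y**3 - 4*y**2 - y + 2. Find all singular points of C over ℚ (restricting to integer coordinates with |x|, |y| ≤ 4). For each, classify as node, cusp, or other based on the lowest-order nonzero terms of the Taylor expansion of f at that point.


Singular points: {(2, -3)}; classification: node.

Compute partial derivatives:
  f_x = -2*x*y - 8*x - 2*y**2 - 8*y - 2.
  f_y = -x**2 - 4*x*y - 8*x - 3*y**2 - 8*y - 1.
Scan x_0 ∈ {−4, ..., 4}. For each x_0, f_y(x_0, y) is a polynomial in y; find its integer roots y ∈ {−4, ..., 4}, then test f_x and f at those candidates.
  x = -4: f_y(-4, y) = -3*y**2 + 8*y + 15; no integer root y with |y| ≤ 4.
  x = -3: f_y(-3, y) = -3*y**2 + 4*y + 14; no integer root y with |y| ≤ 4.
  x = -2: f_y(-2, y) = 11 - 3*y**2; no integer root y with |y| ≤ 4.
  x = -1: f_y(-1, y) = -3*y**2 - 4*y + 6; no integer root y with |y| ≤ 4.
  x = 0: f_y(0, y) = -3*y**2 - 8*y - 1; no integer root y with |y| ≤ 4.
  x = 1: f_y(1, y) = -3*y**2 - 12*y - 10; no integer root y with |y| ≤ 4.
  x = 2: f_y(2, y) = -3*y**2 - 16*y - 21; vanishes at y ∈ {-3}. (2, -3): f_x = 0, f = 0 — SINGULAR.
  x = 3: f_y(3, y) = -3*y**2 - 20*y - 34; no integer root y with |y| ≤ 4.
  x = 4: f_y(4, y) = -3*y**2 - 24*y - 49; no integer root y with |y| ≤ 4.
Only singular point on the grid: (2, -3).
Classify: substitute x = 2 + u, y = -3 + v and expand: f = -u**2*v - u**2 - 2*u*v**2 - v**3 + v**2.
No constant or linear terms (consistent with a singular point). Quadratic part: -u**2 + v**2. Cubic part: -u**2*v - 2*u*v**2 - v**3.
The quadratic part v**2 - u**2 = (v − u)(v + u) splits into two distinct linear factors, so there are two distinct tangent lines y − -3 = ±(x − 2) — this is a node (ordinary double point).
Classification: node.


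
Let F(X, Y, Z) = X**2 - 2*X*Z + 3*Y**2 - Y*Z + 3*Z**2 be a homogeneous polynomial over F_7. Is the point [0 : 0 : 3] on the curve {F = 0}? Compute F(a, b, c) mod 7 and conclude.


F(0,0,3) ≡ 6 (mod 7); P is NOT on the curve.

Evaluate F(0, 0, 3) term-by-term (mod 7).
  X**2 ↦ 1·0·1·1 = 0
  -2*X*Z ↦ -2·0·1·3 = 0
  3*Y**2 ↦ 3·1·0·1 = 0
  -Y*Z ↦ -1·1·0·3 = 0
  3*Z**2 ↦ 3·1·1·9 = 27
Sum: F(0, 0, 3) = (0) + (0) + (0) + (0) + (27) = 27.
Reducing mod 7: 27 ≡ 6 (mod 7).
Since F(a, b, c) ≡ 6 ≠ 0 (mod 7), P does NOT lie on the curve.


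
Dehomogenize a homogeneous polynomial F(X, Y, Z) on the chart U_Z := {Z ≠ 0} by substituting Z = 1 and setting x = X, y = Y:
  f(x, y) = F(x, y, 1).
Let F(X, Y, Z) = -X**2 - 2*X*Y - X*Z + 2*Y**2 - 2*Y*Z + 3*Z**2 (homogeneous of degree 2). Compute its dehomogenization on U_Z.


f(x, y) = -x**2 - 2*x*y - x + 2*y**2 - 2*y + 3

On U_Z we set Z = 1. Each monomial c·X^i·Y^j·Z^k in F becomes c·x^i·y^j·1^k = c·x^i·y^j.
Substituting Z = 1: F(X, Y, 1) = -x**2 - 2*x*y - x + 2*y**2 - 2*y + 3.
Note: deg(f) ≤ deg(F) = 2; strict inequality happens when F is divisible by Z (lost terms).


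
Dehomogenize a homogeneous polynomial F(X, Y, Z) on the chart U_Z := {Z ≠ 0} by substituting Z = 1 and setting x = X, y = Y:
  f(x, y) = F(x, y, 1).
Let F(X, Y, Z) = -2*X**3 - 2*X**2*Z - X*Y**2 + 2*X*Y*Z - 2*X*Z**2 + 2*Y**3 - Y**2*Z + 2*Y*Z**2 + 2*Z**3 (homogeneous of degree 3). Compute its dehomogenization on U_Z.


f(x, y) = -2*x**3 - 2*x**2 - x*y**2 + 2*x*y - 2*x + 2*y**3 - y**2 + 2*y + 2

On U_Z we set Z = 1. Each monomial c·X^i·Y^j·Z^k in F becomes c·x^i·y^j·1^k = c·x^i·y^j.
Substituting Z = 1: F(X, Y, 1) = -2*x**3 - 2*x**2 - x*y**2 + 2*x*y - 2*x + 2*y**3 - y**2 + 2*y + 2.
Note: deg(f) ≤ deg(F) = 3; strict inequality happens when F is divisible by Z (lost terms).


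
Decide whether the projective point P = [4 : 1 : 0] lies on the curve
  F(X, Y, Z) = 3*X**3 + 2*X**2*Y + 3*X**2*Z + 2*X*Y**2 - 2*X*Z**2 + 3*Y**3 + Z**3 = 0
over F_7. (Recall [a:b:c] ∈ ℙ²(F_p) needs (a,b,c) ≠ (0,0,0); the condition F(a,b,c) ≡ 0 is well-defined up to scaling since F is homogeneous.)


F(4,1,0) ≡ 4 (mod 7); P is NOT on the curve.

Evaluate F(4, 1, 0) term-by-term (mod 7).
  3*X**3 ↦ 3·64·1·1 = 192
  2*X**2*Y ↦ 2·16·1·1 = 32
  3*X**2*Z ↦ 3·16·1·0 = 0
  2*X*Y**2 ↦ 2·4·1·1 = 8
  -2*X*Z**2 ↦ -2·4·1·0 = 0
  3*Y**3 ↦ 3·1·1·1 = 3
  Z**3 ↦ 1·1·1·0 = 0
Sum: F(4, 1, 0) = (192) + (32) + (0) + (8) + (0) + (3) + (0) = 235.
Reducing mod 7: 235 ≡ 4 (mod 7).
Since F(a, b, c) ≡ 4 ≠ 0 (mod 7), P does NOT lie on the curve.


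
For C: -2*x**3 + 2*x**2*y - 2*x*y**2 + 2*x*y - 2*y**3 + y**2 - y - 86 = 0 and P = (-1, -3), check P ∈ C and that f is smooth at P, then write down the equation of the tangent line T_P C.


Tangent line at P: -18*x - 73*y - 237 = 0.

Step 1: f(-1, -3) = 0, so P lies on C.
Step 2: partial derivatives
  f_x(x, y) = -6*x**2 + 4*x*y - 2*y**2 + 2*y, f_y(x, y) = 2*x**2 - 4*x*y + 2*x - 6*y**2 + 2*y - 1.
  f_x(P) = -18, f_y(P) = -73 (gradient nonzero, so P is smooth).
Step 3: tangent line at P: -18·(x − -1) + -73·(y − -3) = 0.
Expanding: -18*x - 73*y - 237 = 0.


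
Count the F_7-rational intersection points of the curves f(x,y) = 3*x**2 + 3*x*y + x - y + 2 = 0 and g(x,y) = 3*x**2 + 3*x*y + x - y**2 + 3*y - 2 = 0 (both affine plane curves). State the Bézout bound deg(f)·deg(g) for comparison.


Common zeros: {(0, 2)}; count = 1; Bézout bound = 4.

deg(f) = 2, deg(g) = 2, so Bézout bound = 4.
Scan x ∈ F_7. For each x, list the y ∈ F_7 with f(x, y) ≡ 0 and those with g(x, y) ≡ 0 (mod 7); the common zeros in that column are the intersection.
  x = 0: f ≡ 0 at y ∈ {2}; g ≡ 0 at y ∈ {1, 2}; common: {2}.
  x = 1: f ≡ 0 at y ∈ {4}; g ≡ 0 at y ∈ {1, 5}; common: ∅.
  x = 2: f ≡ 0 at y ∈ {1}; g ≡ 0 at y ∈ ∅; common: ∅.
  x = 3: f ≡ 0 at y ∈ {3}; g ≡ 0 at y ∈ {0, 5}; common: ∅.
  x = 4: f ≡ 0 at y ∈ {4}; g ≡ 0 at y ∈ ∅; common: ∅.
  x = 5: f ≡ 0 at y ∈ ∅; g ≡ 0 at y ∈ ∅; common: ∅.
  x = 6: f ≡ 0 at y ∈ {1}; g ≡ 0 at y ∈ {0}; common: ∅.
Collecting: common zeros = {(0, 2)}, so the count is 1.
Comparison with the Bézout bound: 1 ≤ 4 = deg(f)·deg(g), as expected for curves with no common component (the affine F_7-count falls short of the bound because intersections may lie at infinity, over extension fields, or carry multiplicity).


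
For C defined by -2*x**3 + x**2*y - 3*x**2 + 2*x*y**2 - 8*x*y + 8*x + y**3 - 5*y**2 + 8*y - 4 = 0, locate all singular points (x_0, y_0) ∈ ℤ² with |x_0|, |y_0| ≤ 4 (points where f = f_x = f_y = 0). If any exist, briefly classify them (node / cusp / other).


Singular points: {(0, 2)}; classification: node.

Compute partial derivatives:
  f_x = -6*x**2 + 2*x*y - 6*x + 2*y**2 - 8*y + 8.
  f_y = x**2 + 4*x*y - 8*x + 3*y**2 - 10*y + 8.
Scan x_0 ∈ {−4, ..., 4}. For each x_0, f_y(x_0, y) is a polynomial in y; find its integer roots y ∈ {−4, ..., 4}, then test f_x and f at those candidates.
  x = -4: f_y(-4, y) = 3*y**2 - 26*y + 56; vanishes at y ∈ {4}. (-4, 4): f_x = -96 ≠ 0.
  x = -3: f_y(-3, y) = 3*y**2 - 22*y + 41; no integer root y with |y| ≤ 4.
  x = -2: f_y(-2, y) = 3*y**2 - 18*y + 28; no integer root y with |y| ≤ 4.
  x = -1: f_y(-1, y) = 3*y**2 - 14*y + 17; no integer root y with |y| ≤ 4.
  x = 0: f_y(0, y) = 3*y**2 - 10*y + 8; vanishes at y ∈ {2}. (0, 2): f_x = 0, f = 0 — SINGULAR.
  x = 1: f_y(1, y) = 3*y**2 - 6*y + 1; no integer root y with |y| ≤ 4.
  x = 2: f_y(2, y) = 3*y**2 - 2*y - 4; no integer root y with |y| ≤ 4.
  x = 3: f_y(3, y) = 3*y**2 + 2*y - 7; no integer root y with |y| ≤ 4.
  x = 4: f_y(4, y) = 3*y**2 + 6*y - 8; no integer root y with |y| ≤ 4.
Only singular point on the grid: (0, 2).
Classify: substitute x = 0 + u, y = 2 + v and expand: f = -2*u**3 + u**2*v - u**2 + 2*u*v**2 + v**3 + v**2.
No constant or linear terms (consistent with a singular point). Quadratic part: -u**2 + v**2. Cubic part: -2*u**3 + u**2*v + 2*u*v**2 + v**3.
The quadratic part v**2 - u**2 = (v − u)(v + u) splits into two distinct linear factors, so there are two distinct tangent lines y − 2 = ±(x − 0) — this is a node (ordinary double point).
Classification: node.
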